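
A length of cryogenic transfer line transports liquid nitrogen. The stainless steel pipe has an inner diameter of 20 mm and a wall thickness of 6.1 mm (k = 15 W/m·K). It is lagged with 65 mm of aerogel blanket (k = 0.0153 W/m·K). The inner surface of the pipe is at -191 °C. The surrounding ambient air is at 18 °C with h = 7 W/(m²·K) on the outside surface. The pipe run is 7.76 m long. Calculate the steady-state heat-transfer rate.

Cylindrical conduction, so R = ln(r₂/r₁)/(2πkL) per layer, in series:
R_stainless steel pipe wall = ln(16.1/10)/(2π×15×7.76) = 6.512×10^-4 K/W
R_aerogel blanket = ln(81.1/16.1)/(2π×0.0153×7.76) = 2.167 K/W
R_outer film = 1/(h_o·2πr_oL) = 1/(7×2π×0.0811×7.76) = 0.03613 K/W
R_total = 2.204 K/W
Q = ΔT/R_total = 209/2.204

Q ≈ 94.8 W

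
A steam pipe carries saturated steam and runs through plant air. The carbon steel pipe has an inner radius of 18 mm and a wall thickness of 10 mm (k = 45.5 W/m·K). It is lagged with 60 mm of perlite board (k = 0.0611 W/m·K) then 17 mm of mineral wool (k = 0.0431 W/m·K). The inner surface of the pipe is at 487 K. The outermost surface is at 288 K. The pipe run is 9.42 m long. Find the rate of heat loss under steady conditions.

Q ≈ 515 W

For a radial system each layer contributes R = ln(r_out/r_in)/(2πkL); films add R = 1/(hA).
R_carbon steel pipe wall = ln(28/18)/(2π×45.5×9.42) = 1.641×10^-4 K/W
R_perlite board = ln(88/28)/(2π×0.0611×9.42) = 0.3167 K/W
R_mineral wool = ln(105/88)/(2π×0.0431×9.42) = 0.06924 K/W
R_total = 0.3861 K/W
Q = ΔT/R_total = 199/0.3861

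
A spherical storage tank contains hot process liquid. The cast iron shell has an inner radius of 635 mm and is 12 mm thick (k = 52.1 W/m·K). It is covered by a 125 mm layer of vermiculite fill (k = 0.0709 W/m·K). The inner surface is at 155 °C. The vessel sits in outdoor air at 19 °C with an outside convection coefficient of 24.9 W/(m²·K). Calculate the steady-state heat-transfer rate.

Q ≈ 475 W

For a spherical shell R = (1/r₁ − 1/r₂)/(4πk); film R = 1/(h·4πr²). In series:
R_cast iron shell = (1/0.635 − 1/0.647)/(4π×52.1) = 4.461×10^-5 K/W
R_vermiculite fill = (1/0.647 − 1/0.772)/(4π×0.0709) = 0.2809 K/W
R_outer film = 1/(h·4πr_o²) = 1/(24.9×4π×0.772²) = 0.005362 K/W
R_total = 0.2863 K/W
Q = ΔT/R_total = 136/0.2863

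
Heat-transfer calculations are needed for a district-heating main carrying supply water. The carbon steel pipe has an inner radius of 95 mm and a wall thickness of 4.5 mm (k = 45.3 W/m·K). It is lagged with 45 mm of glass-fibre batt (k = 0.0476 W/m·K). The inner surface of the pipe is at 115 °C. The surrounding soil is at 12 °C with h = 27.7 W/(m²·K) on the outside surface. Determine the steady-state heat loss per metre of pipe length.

q′ ≈ 80 W/m

Treating each annulus and film as a series resistance:
R_carbon steel pipe wall = ln(99.5/95)/(2π×45.3×1) = 1.626×10^-4 K/W
R_glass-fibre batt = ln(144.5/99.5)/(2π×0.0476×1) = 1.248 K/W
R_outer film = 1/(h_o·2πr_oL) = 1/(27.7×2π×0.1445×1) = 0.03976 K/W
R_total = 1.287 K/W
Q = ΔT/R_total = 103/1.287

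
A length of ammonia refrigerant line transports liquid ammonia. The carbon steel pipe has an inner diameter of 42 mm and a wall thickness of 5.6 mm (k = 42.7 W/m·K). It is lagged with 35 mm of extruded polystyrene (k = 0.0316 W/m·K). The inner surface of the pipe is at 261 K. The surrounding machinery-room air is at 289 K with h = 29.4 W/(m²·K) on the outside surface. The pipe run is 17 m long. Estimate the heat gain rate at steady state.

Q ≈ 110 W

Treating each annulus and film as a series resistance:
R_carbon steel pipe wall = ln(26.6/21)/(2π×42.7×17) = 5.183×10^-5 K/W
R_extruded polystyrene = ln(61.6/26.6)/(2π×0.0316×17) = 0.2488 K/W
R_outer film = 1/(h_o·2πr_oL) = 1/(29.4×2π×0.0616×17) = 0.005169 K/W
R_total = 0.254 K/W
Q = ΔT/R_total = 28/0.254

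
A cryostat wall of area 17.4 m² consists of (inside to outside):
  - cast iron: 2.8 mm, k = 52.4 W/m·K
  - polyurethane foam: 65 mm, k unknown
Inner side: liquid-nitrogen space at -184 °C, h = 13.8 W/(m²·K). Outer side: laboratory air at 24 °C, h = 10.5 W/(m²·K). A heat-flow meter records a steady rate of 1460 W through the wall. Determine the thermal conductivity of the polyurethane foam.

k ≈ 0.0281 W/(m·K)

Using the resistance-network approach (series):
R_inner film = 1/(h_i·A) = 1/(13.8×17.4) = 0.004165 K/W
R_cast iron = L/(kA) = 0.0028/(52.4×17.4) = 3.071×10^-6 K/W
R_outer film = 1/(h_o·A) = 1/(10.5×17.4) = 0.005473 K/W
Sum of known resistances R_other = 0.009641 K/W
Total R = ΔT/Q = 208/1460 = 0.1425 K/W
R_polyurethane foam = R_total − R_other = 0.1328 K/W
k = L/(R·A) = 0.065/(0.1328×17.4)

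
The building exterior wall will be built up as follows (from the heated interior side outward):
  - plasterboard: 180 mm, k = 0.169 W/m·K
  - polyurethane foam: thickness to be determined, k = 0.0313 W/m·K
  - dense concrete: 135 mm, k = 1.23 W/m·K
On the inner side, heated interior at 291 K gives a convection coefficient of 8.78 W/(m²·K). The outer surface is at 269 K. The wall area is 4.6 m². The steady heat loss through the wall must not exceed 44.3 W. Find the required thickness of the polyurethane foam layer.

Using the resistance-network approach (series):
R_inner film = 1/(h_i·A) = 1/(8.78×4.6) = 0.02476 K/W
R_plasterboard = L/(kA) = 0.18/(0.169×4.6) = 0.2315 K/W
R_dense concrete = L/(kA) = 0.135/(1.23×4.6) = 0.02386 K/W
Sum of the known resistances R_other = 0.2802 K/W
Required total resistance R_tot = ΔT/Q_allow = 22/44.3 = 0.4966 K/W
R_polyurethane foam = R_tot − R_other = 0.2165 K/W
L = R·k·A = 0.2165×0.0313×4.6

L ≈ 31.2 mm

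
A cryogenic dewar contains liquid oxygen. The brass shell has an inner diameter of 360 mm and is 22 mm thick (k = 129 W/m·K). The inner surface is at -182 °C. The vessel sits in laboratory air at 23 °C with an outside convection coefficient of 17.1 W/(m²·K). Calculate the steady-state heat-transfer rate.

Q ≈ 1790 W

Radial (spherical) resistances in series:
R_brass shell = (1/0.18 − 1/0.202)/(4π×129) = 3.732×10^-4 K/W
R_outer film = 1/(h·4πr_o²) = 1/(17.1×4π×0.202²) = 0.114 K/W
R_total = 0.1144 K/W
Q = ΔT/R_total = 205/0.1144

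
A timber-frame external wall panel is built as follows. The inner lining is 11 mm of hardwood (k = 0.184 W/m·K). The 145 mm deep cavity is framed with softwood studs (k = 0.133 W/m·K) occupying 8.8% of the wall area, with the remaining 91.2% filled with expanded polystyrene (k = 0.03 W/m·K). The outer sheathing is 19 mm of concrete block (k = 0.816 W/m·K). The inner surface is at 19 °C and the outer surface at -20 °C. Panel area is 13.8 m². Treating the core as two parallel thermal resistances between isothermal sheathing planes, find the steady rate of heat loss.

Q ≈ 142 W

Sheathing layers in series; stud and cavity paths in parallel between them.
R_inner = 0.011/(0.184×13.8) = 0.004332 K/W
R_stud  = 0.145/(0.133×0.088×13.8) = 0.8977 K/W
R_cav   = 0.145/(0.03×0.912×13.8) = 0.384 K/W
1/R_core = 1/R_stud + 1/R_cav → R_core = 0.269 K/W
R_outer = 0.019/(0.816×13.8) = 0.001687 K/W
R_total = 0.275 K/W
Q = ΔT/R_total = 39/0.275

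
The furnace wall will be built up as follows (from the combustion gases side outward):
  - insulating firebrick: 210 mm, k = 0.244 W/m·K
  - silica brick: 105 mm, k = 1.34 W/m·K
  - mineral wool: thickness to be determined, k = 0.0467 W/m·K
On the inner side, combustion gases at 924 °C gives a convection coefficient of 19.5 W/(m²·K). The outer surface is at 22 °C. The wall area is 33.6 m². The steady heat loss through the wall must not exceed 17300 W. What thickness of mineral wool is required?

L ≈ 35.6 mm

Treating each layer as a thermal resistance in series:
R_inner film = 1/(h_i·A) = 1/(19.5×33.6) = 0.001526 K/W
R_insulating firebrick = L/(kA) = 0.21/(0.244×33.6) = 0.02561 K/W
R_silica brick = L/(kA) = 0.105/(1.34×33.6) = 0.002332 K/W
Sum of the known resistances R_other = 0.02947 K/W
Required total resistance R_tot = ΔT/Q_allow = 902/17300 = 0.05214 K/W
R_mineral wool = R_tot − R_other = 0.02267 K/W
L = R·k·A = 0.02267×0.0467×33.6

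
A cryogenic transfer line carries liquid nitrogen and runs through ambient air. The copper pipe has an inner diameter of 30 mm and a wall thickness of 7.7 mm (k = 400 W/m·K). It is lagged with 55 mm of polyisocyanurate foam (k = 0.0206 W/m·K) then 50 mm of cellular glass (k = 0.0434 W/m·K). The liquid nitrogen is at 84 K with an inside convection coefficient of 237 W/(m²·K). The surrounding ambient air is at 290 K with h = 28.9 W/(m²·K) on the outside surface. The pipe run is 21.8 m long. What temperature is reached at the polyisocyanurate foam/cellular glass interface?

T ≈ 256 K

Radial resistances (cylindrical: R_cond = ln(r_o/r_i)/(2πkL), R_conv = 1/(h·2πrL)):
R_inner film = 1/(h_i·2πr₁L) = 1/(237×2π×0.015×21.8) = 0.002054 K/W
R_copper pipe wall = ln(22.7/15)/(2π×400×21.8) = 7.562×10^-6 K/W
R_polyisocyanurate foam = ln(77.7/22.7)/(2π×0.0206×21.8) = 0.4361 K/W
R_cellular glass = ln(127.7/77.7)/(2π×0.0434×21.8) = 0.08358 K/W
R_outer film = 1/(h_o·2πr_oL) = 1/(28.9×2π×0.1277×21.8) = 0.001978 K/W
R_total = 0.5237 K/W
Q = ΔT/R_total = 206/0.5237
Q = 393 W
T_interface = T_inner + Q·ΣR(inner→interface) = 84 + 393×0.4381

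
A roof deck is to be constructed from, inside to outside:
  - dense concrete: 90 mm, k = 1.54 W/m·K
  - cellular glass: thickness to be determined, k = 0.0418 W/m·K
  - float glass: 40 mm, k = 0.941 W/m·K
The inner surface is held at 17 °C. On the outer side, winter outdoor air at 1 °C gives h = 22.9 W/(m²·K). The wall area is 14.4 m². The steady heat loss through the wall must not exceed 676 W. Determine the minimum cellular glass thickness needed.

Series thermal resistances:
R_dense concrete = L/(kA) = 0.09/(1.54×14.4) = 0.004058 K/W
R_float glass = L/(kA) = 0.04/(0.941×14.4) = 0.002952 K/W
R_outer film = 1/(h_o·A) = 1/(22.9×14.4) = 0.003033 K/W
Sum of the known resistances R_other = 0.01004 K/W
Required total resistance R_tot = ΔT/Q_allow = 16/676 = 0.02367 K/W
R_cellular glass = R_tot − R_other = 0.01363 K/W
L = R·k·A = 0.01363×0.0418×14.4

L ≈ 8.2 mm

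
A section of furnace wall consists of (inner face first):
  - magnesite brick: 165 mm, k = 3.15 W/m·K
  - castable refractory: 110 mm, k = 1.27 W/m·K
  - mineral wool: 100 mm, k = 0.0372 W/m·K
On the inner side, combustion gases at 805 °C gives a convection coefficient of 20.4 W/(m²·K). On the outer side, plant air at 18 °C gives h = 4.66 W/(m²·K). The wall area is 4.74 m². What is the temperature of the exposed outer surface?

Thermal resistances in series:
R_inner film = 1/(h_i·A) = 1/(20.4×4.74) = 0.01034 K/W
R_magnesite brick = L/(kA) = 0.165/(3.15×4.74) = 0.01105 K/W
R_castable refractory = L/(kA) = 0.11/(1.27×4.74) = 0.01827 K/W
R_mineral wool = L/(kA) = 0.1/(0.0372×4.74) = 0.5671 K/W
R_outer film = 1/(h_o·A) = 1/(4.66×4.74) = 0.04527 K/W
R_total = 0.6521 K/W;  Q = ΔT/R_total = 787/0.6521 = 1207 W
T_interface = T_inner − Q·ΣR(inner→interface) = 805 − 1210×0.6068

T ≈ 72.6 °C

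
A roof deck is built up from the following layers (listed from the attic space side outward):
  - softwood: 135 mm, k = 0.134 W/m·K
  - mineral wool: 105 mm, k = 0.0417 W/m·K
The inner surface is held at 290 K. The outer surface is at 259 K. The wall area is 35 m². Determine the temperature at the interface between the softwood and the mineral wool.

T ≈ 281 K

Series thermal resistances:
R_softwood = L/(kA) = 0.135/(0.134×35) = 0.02878 K/W
R_mineral wool = L/(kA) = 0.105/(0.0417×35) = 0.07194 K/W
R_total = 0.1007 K/W;  Q = ΔT/R_total = 31/0.1007 = 307.8 W
T_interface = T_inner − Q·ΣR(inner→interface) = 290 − 308×0.02878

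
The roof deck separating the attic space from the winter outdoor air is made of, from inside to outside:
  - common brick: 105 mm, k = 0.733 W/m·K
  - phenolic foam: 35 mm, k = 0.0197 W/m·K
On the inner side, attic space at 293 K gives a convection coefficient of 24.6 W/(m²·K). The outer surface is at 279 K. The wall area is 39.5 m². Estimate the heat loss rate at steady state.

Q ≈ 282 W

Series thermal resistances:
R_inner film = 1/(h_i·A) = 1/(24.6×39.5) = 0.001029 K/W
R_common brick = L/(kA) = 0.105/(0.733×39.5) = 0.003627 K/W
R_phenolic foam = L/(kA) = 0.035/(0.0197×39.5) = 0.04498 K/W
R_total = 0.04963 K/W
Q = ΔT / R_total = 14 / 0.04963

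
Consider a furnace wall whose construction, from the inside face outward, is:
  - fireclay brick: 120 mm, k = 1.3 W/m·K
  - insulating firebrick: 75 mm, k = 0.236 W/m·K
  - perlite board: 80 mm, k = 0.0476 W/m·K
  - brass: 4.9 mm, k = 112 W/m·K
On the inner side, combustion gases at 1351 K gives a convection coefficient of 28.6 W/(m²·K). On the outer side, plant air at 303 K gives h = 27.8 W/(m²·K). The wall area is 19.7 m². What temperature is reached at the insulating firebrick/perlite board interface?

T ≈ 1140 K

Thermal resistances in series:
R_inner film = 1/(h_i·A) = 1/(28.6×19.7) = 0.001775 K/W
R_fireclay brick = L/(kA) = 0.12/(1.3×19.7) = 0.004686 K/W
R_insulating firebrick = L/(kA) = 0.075/(0.236×19.7) = 0.01613 K/W
R_perlite board = L/(kA) = 0.08/(0.0476×19.7) = 0.08531 K/W
R_brass = L/(kA) = 0.0049/(112×19.7) = 2.221×10^-6 K/W
R_outer film = 1/(h_o·A) = 1/(27.8×19.7) = 0.001826 K/W
R_total = 0.1097 K/W;  Q = ΔT/R_total = 1048/0.1097 = 9550 W
T_interface = T_inner − Q·ΣR(inner→interface) = 1351 − 9550×0.02259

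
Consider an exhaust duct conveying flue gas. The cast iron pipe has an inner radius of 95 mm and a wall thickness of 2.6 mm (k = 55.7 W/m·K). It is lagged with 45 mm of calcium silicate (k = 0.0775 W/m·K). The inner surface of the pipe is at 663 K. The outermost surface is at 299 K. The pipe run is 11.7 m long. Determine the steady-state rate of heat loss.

Q ≈ 5470 W

Per-layer cylindrical resistances, series-summed:
R_cast iron pipe wall = ln(97.6/95)/(2π×55.7×11.7) = 6.594×10^-6 K/W
R_calcium silicate = ln(142.6/97.6)/(2π×0.0775×11.7) = 0.06655 K/W
R_total = 0.06656 K/W
Q = ΔT/R_total = 364/0.06656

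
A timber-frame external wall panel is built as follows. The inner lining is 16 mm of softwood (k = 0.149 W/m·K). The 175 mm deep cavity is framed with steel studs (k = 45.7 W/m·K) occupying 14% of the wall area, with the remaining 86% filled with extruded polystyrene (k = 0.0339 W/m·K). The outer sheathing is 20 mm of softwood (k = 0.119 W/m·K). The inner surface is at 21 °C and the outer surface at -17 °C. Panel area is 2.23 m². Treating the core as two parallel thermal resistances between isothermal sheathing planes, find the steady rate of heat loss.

Sheathing layers in series; stud and cavity paths in parallel between them.
R_inner = 0.016/(0.149×2.23) = 0.04815 K/W
R_stud  = 0.175/(45.7×0.14×2.23) = 0.01227 K/W
R_cav   = 0.175/(0.0339×0.86×2.23) = 2.692 K/W
1/R_core = 1/R_stud + 1/R_cav → R_core = 0.01221 K/W
R_outer = 0.02/(0.119×2.23) = 0.07537 K/W
R_total = 0.1357 K/W
Q = ΔT/R_total = 38/0.1357

Q ≈ 280 W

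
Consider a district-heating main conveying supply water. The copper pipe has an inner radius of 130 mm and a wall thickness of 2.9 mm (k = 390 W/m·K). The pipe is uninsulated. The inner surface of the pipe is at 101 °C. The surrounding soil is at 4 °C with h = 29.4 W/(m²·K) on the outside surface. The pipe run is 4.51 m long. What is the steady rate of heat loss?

Q ≈ 10700 W

For a radial system each layer contributes R = ln(r_out/r_in)/(2πkL); films add R = 1/(hA).
R_copper pipe wall = ln(132.9/130)/(2π×390×4.51) = 1.996×10^-6 K/W
R_outer film = 1/(h_o·2πr_oL) = 1/(29.4×2π×0.1329×4.51) = 0.009032 K/W
R_total = 0.009034 K/W
Q = ΔT/R_total = 97/0.009034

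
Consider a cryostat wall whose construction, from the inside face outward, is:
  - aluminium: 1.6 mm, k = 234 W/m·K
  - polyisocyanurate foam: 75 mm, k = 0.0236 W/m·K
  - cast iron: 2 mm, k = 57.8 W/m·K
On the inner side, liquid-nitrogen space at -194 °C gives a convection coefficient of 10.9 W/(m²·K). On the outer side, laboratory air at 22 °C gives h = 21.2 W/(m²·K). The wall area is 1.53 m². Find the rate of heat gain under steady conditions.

Using the resistance-network approach (series):
R_inner film = 1/(h_i·A) = 1/(10.9×1.53) = 0.05996 K/W
R_aluminium = L/(kA) = 0.0016/(234×1.53) = 4.469×10^-6 K/W
R_polyisocyanurate foam = L/(kA) = 0.075/(0.0236×1.53) = 2.077 K/W
R_cast iron = L/(kA) = 0.002/(57.8×1.53) = 2.262×10^-5 K/W
R_outer film = 1/(h_o·A) = 1/(21.2×1.53) = 0.03083 K/W
R_total = 2.168 K/W
Q = ΔT / R_total = 216 / 2.168

Q ≈ 99.6 W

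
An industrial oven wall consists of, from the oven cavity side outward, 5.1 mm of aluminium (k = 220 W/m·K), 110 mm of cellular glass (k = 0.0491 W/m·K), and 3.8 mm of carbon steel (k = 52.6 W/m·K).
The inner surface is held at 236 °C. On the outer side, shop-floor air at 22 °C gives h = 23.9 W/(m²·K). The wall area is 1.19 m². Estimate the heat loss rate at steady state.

Q ≈ 112 W

Thermal resistances in series:
R_aluminium = L/(kA) = 0.0051/(220×1.19) = 1.948×10^-5 K/W
R_cellular glass = L/(kA) = 0.11/(0.0491×1.19) = 1.883 K/W
R_carbon steel = L/(kA) = 0.0038/(52.6×1.19) = 6.071×10^-5 K/W
R_outer film = 1/(h_o·A) = 1/(23.9×1.19) = 0.03516 K/W
R_total = 1.918 K/W
Q = ΔT / R_total = 214 / 1.918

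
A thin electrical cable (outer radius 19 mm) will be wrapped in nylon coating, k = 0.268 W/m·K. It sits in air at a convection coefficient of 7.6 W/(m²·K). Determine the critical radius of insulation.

r_cr ≈ 35.3 mm

For a cylinder r_cr = k/h = 0.268/7.6
r_cr = 35.3 mm; since the bare radius (19 mm) is below r_cr, adding a thin layer of insulation will *increase* heat loss.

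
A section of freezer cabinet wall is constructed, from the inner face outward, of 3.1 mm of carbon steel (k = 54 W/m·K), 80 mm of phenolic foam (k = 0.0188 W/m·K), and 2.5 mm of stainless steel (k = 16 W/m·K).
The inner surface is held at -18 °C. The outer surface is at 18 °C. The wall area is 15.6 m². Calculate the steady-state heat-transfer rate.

Model the wall as resistances in series:
R_carbon steel = L/(kA) = 0.0031/(54×15.6) = 3.68×10^-6 K/W
R_phenolic foam = L/(kA) = 0.08/(0.0188×15.6) = 0.2728 K/W
R_stainless steel = L/(kA) = 0.0025/(16×15.6) = 1.002×10^-5 K/W
R_total = 0.2728 K/W
Q = ΔT / R_total = 36 / 0.2728

Q ≈ 132 W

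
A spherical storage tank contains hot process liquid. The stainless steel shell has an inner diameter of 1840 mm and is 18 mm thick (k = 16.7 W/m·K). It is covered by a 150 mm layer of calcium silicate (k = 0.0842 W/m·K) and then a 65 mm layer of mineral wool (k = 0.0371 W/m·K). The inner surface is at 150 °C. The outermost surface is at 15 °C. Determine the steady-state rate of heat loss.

For a spherical shell R = (1/r₁ − 1/r₂)/(4πk); film R = 1/(h·4πr²). In series:
R_stainless steel shell = (1/0.92 − 1/0.938)/(4π×16.7) = 9.939×10^-5 K/W
R_calcium silicate = (1/0.938 − 1/1.088)/(4π×0.0842) = 0.1389 K/W
R_mineral wool = (1/1.088 − 1/1.153)/(4π×0.0371) = 0.1111 K/W
R_total = 0.2502 K/W
Q = ΔT/R_total = 135/0.2502

Q ≈ 540 W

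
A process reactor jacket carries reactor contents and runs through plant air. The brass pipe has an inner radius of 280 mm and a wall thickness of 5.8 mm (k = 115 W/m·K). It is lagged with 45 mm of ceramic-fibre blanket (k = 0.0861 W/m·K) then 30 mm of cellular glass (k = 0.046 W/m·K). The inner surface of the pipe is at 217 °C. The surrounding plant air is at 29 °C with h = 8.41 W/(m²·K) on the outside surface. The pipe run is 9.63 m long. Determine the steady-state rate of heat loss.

Cylindrical conduction, so R = ln(r₂/r₁)/(2πkL) per layer, in series:
R_brass pipe wall = ln(285.8/280)/(2π×115×9.63) = 2.946×10^-6 K/W
R_ceramic-fibre blanket = ln(330.8/285.8)/(2π×0.0861×9.63) = 0.02807 K/W
R_cellular glass = ln(360.8/330.8)/(2π×0.046×9.63) = 0.03119 K/W
R_outer film = 1/(h_o·2πr_oL) = 1/(8.41×2π×0.3608×9.63) = 0.005447 K/W
R_total = 0.06471 K/W
Q = ΔT/R_total = 188/0.06471

Q ≈ 2910 W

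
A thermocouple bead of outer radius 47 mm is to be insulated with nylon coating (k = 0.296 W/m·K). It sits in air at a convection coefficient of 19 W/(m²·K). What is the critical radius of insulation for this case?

r_cr ≈ 31.2 mm

For a sphere r_cr = 2k/h = 2×0.296/19
r_cr = 31.2 mm; since the bare radius (47 mm) is above r_cr, any added insulation will reduce heat loss.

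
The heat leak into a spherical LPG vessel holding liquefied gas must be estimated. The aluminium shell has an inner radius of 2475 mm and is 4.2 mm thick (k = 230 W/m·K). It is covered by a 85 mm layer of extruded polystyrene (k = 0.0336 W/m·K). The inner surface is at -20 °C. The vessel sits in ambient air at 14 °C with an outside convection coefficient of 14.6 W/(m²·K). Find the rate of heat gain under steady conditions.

Q ≈ 1050 W

Each spherical layer contributes R = (1/r_i − 1/r_o)/(4πk):
R_aluminium shell = (1/2.475 − 1/2.4792)/(4π×230) = 2.368×10^-7 K/W
R_extruded polystyrene = (1/2.4792 − 1/2.5642)/(4π×0.0336) = 0.03167 K/W
R_outer film = 1/(h·4πr_o²) = 1/(14.6×4π×2.5642²) = 8.29×10^-4 K/W
R_total = 0.0325 K/W
Q = ΔT/R_total = 34/0.0325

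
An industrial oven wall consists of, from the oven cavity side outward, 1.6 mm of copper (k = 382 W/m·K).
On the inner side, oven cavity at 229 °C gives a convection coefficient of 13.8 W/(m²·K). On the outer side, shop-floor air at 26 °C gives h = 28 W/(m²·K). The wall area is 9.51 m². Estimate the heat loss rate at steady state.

Series thermal resistances:
R_inner film = 1/(h_i·A) = 1/(13.8×9.51) = 0.00762 K/W
R_copper = L/(kA) = 0.0016/(382×9.51) = 4.404×10^-7 K/W
R_outer film = 1/(h_o·A) = 1/(28×9.51) = 0.003755 K/W
R_total = 0.01138 K/W
Q = ΔT / R_total = 203 / 0.01138

Q ≈ 17800 W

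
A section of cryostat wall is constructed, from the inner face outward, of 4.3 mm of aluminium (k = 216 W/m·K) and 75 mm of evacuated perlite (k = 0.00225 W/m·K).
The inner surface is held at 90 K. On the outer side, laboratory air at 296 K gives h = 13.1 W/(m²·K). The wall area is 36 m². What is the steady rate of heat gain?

Treating each layer as a thermal resistance in series:
R_aluminium = L/(kA) = 0.0043/(216×36) = 5.53×10^-7 K/W
R_evacuated perlite = L/(kA) = 0.075/(0.00225×36) = 0.9259 K/W
R_outer film = 1/(h_o·A) = 1/(13.1×36) = 0.00212 K/W
R_total = 0.928 K/W
Q = ΔT / R_total = 206 / 0.928

Q ≈ 222 W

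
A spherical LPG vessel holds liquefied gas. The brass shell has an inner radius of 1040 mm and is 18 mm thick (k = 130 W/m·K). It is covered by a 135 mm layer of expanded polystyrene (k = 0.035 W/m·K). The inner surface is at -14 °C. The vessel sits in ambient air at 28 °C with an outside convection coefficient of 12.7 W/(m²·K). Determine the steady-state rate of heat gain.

Q ≈ 170 W

Spherical conduction: R = (1/r_in − 1/r_out)/(4πk) per layer; series-sum.
R_brass shell = (1/1.04 − 1/1.058)/(4π×130) = 1.001×10^-5 K/W
R_expanded polystyrene = (1/1.058 − 1/1.193)/(4π×0.035) = 0.2432 K/W
R_outer film = 1/(h·4πr_o²) = 1/(12.7×4π×1.193²) = 0.004403 K/W
R_total = 0.2476 K/W
Q = ΔT/R_total = 42/0.2476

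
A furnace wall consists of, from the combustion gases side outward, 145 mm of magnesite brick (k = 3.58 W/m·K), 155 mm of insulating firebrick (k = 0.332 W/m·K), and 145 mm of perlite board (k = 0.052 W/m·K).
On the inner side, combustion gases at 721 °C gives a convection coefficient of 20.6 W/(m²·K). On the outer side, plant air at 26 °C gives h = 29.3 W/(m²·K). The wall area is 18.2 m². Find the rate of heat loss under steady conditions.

Q ≈ 3740 W

Thermal resistances in series:
R_inner film = 1/(h_i·A) = 1/(20.6×18.2) = 0.002667 K/W
R_magnesite brick = L/(kA) = 0.145/(3.58×18.2) = 0.002225 K/W
R_insulating firebrick = L/(kA) = 0.155/(0.332×18.2) = 0.02565 K/W
R_perlite board = L/(kA) = 0.145/(0.052×18.2) = 0.1532 K/W
R_outer film = 1/(h_o·A) = 1/(29.3×18.2) = 0.001875 K/W
R_total = 0.1856 K/W
Q = ΔT / R_total = 695 / 0.1856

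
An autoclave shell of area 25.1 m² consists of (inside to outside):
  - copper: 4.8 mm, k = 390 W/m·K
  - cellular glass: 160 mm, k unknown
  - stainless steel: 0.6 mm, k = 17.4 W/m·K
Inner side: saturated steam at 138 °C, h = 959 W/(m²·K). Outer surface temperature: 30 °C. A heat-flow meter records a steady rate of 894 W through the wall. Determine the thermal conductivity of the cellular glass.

k ≈ 0.0528 W/(m·K)

Thermal resistances in series:
R_inner film = 1/(h_i·A) = 1/(959×25.1) = 4.154×10^-5 K/W
R_copper = L/(kA) = 0.0048/(390×25.1) = 4.903×10^-7 K/W
R_stainless steel = L/(kA) = 0.0006/(17.4×25.1) = 1.374×10^-6 K/W
Sum of known resistances R_other = 4.341×10^-5 K/W
Total R = ΔT/Q = 108/894 = 0.1208 K/W
R_cellular glass = R_total − R_other = 0.1208 K/W
k = L/(R·A) = 0.16/(0.1208×25.1)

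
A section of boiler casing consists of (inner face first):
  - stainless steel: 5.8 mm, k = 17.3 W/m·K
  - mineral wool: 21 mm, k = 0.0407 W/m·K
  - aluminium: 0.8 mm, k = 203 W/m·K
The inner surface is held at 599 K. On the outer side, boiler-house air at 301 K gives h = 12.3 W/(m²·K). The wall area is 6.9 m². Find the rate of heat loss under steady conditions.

Series thermal resistances:
R_stainless steel = L/(kA) = 0.0058/(17.3×6.9) = 4.859×10^-5 K/W
R_mineral wool = L/(kA) = 0.021/(0.0407×6.9) = 0.07478 K/W
R_aluminium = L/(kA) = 0.0008/(203×6.9) = 5.711×10^-7 K/W
R_outer film = 1/(h_o·A) = 1/(12.3×6.9) = 0.01178 K/W
R_total = 0.08661 K/W
Q = ΔT / R_total = 298 / 0.08661

Q ≈ 3440 W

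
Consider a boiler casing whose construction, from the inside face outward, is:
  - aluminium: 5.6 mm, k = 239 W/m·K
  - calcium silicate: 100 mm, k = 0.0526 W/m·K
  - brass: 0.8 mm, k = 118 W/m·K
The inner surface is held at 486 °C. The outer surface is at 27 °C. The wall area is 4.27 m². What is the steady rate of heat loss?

Q ≈ 1030 W

Series thermal resistances:
R_aluminium = L/(kA) = 0.0056/(239×4.27) = 5.487×10^-6 K/W
R_calcium silicate = L/(kA) = 0.1/(0.0526×4.27) = 0.4452 K/W
R_brass = L/(kA) = 0.0008/(118×4.27) = 1.588×10^-6 K/W
R_total = 0.4452 K/W
Q = ΔT / R_total = 459 / 0.4452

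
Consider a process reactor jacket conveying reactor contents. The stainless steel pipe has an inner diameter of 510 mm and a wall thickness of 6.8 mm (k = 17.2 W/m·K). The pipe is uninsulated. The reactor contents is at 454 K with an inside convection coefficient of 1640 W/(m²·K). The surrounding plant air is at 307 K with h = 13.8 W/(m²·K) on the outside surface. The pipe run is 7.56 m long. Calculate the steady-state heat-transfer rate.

Per-layer cylindrical resistances, series-summed:
R_inner film = 1/(h_i·2πr₁L) = 1/(1640×2π×0.255×7.56) = 5.034×10^-5 K/W
R_stainless steel pipe wall = ln(261.8/255)/(2π×17.2×7.56) = 3.221×10^-5 K/W
R_outer film = 1/(h_o·2πr_oL) = 1/(13.8×2π×0.2618×7.56) = 0.005827 K/W
R_total = 0.00591 K/W
Q = ΔT/R_total = 147/0.00591

Q ≈ 24900 W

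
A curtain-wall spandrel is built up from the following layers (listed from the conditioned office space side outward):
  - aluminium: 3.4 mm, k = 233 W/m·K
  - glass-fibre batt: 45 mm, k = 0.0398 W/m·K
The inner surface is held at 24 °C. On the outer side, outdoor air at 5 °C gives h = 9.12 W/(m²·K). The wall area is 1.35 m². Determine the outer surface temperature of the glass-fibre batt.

Model the wall as resistances in series:
R_aluminium = L/(kA) = 0.0034/(233×1.35) = 1.081×10^-5 K/W
R_glass-fibre batt = L/(kA) = 0.045/(0.0398×1.35) = 0.8375 K/W
R_outer film = 1/(h_o·A) = 1/(9.12×1.35) = 0.08122 K/W
R_total = 0.9188 K/W;  Q = ΔT/R_total = 19/0.9188 = 20.68 W
T_interface = T_inner − Q·ΣR(inner→interface) = 24 − 20.7×0.8375

T ≈ 6.68 °C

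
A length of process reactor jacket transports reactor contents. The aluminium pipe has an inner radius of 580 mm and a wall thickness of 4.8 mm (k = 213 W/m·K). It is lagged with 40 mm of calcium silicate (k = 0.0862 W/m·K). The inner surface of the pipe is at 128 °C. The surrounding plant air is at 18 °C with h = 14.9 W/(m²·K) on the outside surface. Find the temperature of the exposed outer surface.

T ≈ 31.5 °C

Radial resistances (cylindrical: R_cond = ln(r_o/r_i)/(2πkL), R_conv = 1/(h·2πrL)):
R_aluminium pipe wall = ln(584.8/580)/(2π×213×1) = 6.158×10^-6 K/W
R_calcium silicate = ln(624.8/584.8)/(2π×0.0862×1) = 0.1222 K/W
R_outer film = 1/(h_o·2πr_oL) = 1/(14.9×2π×0.6248×1) = 0.0171 K/W
R_total = 0.1393 K/W
Q = ΔT/R_total = 110/0.1393
Q = 790 W/m
T_interface = T_inner − Q·ΣR(inner→interface) = 128 − 790×0.1222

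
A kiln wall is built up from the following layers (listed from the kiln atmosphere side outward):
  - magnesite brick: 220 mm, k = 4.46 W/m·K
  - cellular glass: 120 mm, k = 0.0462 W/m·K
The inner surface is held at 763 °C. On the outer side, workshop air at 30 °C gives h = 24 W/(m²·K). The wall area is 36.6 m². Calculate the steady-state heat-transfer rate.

Thermal resistances in series:
R_magnesite brick = L/(kA) = 0.22/(4.46×36.6) = 0.001348 K/W
R_cellular glass = L/(kA) = 0.12/(0.0462×36.6) = 0.07097 K/W
R_outer film = 1/(h_o·A) = 1/(24×36.6) = 0.001138 K/W
R_total = 0.07345 K/W
Q = ΔT / R_total = 733 / 0.07345

Q ≈ 9980 W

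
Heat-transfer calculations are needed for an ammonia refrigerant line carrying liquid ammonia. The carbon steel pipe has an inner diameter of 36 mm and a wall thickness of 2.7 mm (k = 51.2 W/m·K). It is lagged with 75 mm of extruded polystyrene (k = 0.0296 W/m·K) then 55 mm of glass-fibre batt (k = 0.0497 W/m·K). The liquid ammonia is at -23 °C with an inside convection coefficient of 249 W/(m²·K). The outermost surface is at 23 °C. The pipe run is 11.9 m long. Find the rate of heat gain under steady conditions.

Q ≈ 56.3 W

Radial resistances (cylindrical: R_cond = ln(r_o/r_i)/(2πkL), R_conv = 1/(h·2πrL)):
R_inner film = 1/(h_i·2πr₁L) = 1/(249×2π×0.018×11.9) = 0.002984 K/W
R_carbon steel pipe wall = ln(20.7/18)/(2π×51.2×11.9) = 3.651×10^-5 K/W
R_extruded polystyrene = ln(95.7/20.7)/(2π×0.0296×11.9) = 0.6918 K/W
R_glass-fibre batt = ln(150.7/95.7)/(2π×0.0497×11.9) = 0.1222 K/W
R_total = 0.817 K/W
Q = ΔT/R_total = 46/0.817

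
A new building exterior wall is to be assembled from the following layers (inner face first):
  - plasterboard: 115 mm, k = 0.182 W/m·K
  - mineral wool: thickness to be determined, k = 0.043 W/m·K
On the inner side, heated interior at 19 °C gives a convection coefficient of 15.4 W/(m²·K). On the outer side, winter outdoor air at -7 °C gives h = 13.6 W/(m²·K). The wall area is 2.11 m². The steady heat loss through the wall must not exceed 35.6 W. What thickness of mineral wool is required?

Series thermal resistances:
R_inner film = 1/(h_i·A) = 1/(15.4×2.11) = 0.03077 K/W
R_plasterboard = L/(kA) = 0.115/(0.182×2.11) = 0.2995 K/W
R_outer film = 1/(h_o·A) = 1/(13.6×2.11) = 0.03485 K/W
Sum of the known resistances R_other = 0.3651 K/W
Required total resistance R_tot = ΔT/Q_allow = 26/35.6 = 0.7303 K/W
R_mineral wool = R_tot − R_other = 0.3653 K/W
L = R·k·A = 0.3653×0.043×2.11

L ≈ 33.1 mm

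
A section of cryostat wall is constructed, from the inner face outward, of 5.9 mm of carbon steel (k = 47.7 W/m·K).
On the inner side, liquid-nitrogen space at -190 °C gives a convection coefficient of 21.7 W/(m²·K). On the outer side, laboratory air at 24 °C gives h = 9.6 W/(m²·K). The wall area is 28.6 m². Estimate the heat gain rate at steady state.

Thermal resistances in series:
R_inner film = 1/(h_i·A) = 1/(21.7×28.6) = 0.001611 K/W
R_carbon steel = L/(kA) = 0.0059/(47.7×28.6) = 4.325×10^-6 K/W
R_outer film = 1/(h_o·A) = 1/(9.6×28.6) = 0.003642 K/W
R_total = 0.005258 K/W
Q = ΔT / R_total = 214 / 0.005258

Q ≈ 40700 W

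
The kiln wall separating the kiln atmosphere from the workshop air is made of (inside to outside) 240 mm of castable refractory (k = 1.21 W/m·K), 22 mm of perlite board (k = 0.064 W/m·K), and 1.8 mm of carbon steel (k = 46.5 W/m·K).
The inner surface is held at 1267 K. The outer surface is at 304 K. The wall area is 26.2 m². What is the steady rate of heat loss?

Q ≈ 46500 W

Thermal resistances in series:
R_castable refractory = L/(kA) = 0.24/(1.21×26.2) = 0.007571 K/W
R_perlite board = L/(kA) = 0.022/(0.064×26.2) = 0.01312 K/W
R_carbon steel = L/(kA) = 0.0018/(46.5×26.2) = 1.477×10^-6 K/W
R_total = 0.02069 K/W
Q = ΔT / R_total = 963 / 0.02069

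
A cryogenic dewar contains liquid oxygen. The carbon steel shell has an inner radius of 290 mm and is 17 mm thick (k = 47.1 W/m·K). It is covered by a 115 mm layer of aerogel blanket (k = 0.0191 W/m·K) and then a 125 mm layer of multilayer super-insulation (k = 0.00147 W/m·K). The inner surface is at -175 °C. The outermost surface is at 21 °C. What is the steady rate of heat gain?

Q ≈ 5.94 W

For a spherical shell R = (1/r₁ − 1/r₂)/(4πk); film R = 1/(h·4πr²). In series:
R_carbon steel shell = (1/0.29 − 1/0.307)/(4π×47.1) = 3.226×10^-4 K/W
R_aerogel blanket = (1/0.307 − 1/0.422)/(4π×0.0191) = 3.698 K/W
R_multilayer super-insulation = (1/0.422 − 1/0.547)/(4π×0.00147) = 29.31 K/W
R_total = 33.01 K/W
Q = ΔT/R_total = 196/33.01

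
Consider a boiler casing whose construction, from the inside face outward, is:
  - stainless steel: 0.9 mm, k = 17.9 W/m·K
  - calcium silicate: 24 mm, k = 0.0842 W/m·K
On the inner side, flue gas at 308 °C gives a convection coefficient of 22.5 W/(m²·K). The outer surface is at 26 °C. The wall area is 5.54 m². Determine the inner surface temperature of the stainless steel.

Model the wall as resistances in series:
R_inner film = 1/(h_i·A) = 1/(22.5×5.54) = 0.008022 K/W
R_stainless steel = L/(kA) = 0.0009/(17.9×5.54) = 9.076×10^-6 K/W
R_calcium silicate = L/(kA) = 0.024/(0.0842×5.54) = 0.05145 K/W
R_total = 0.05948 K/W;  Q = ΔT/R_total = 282/0.05948 = 4741 W
T_interface = T_inner − Q·ΣR(inner→interface) = 308 − 4740×0.008022

T ≈ 270 °C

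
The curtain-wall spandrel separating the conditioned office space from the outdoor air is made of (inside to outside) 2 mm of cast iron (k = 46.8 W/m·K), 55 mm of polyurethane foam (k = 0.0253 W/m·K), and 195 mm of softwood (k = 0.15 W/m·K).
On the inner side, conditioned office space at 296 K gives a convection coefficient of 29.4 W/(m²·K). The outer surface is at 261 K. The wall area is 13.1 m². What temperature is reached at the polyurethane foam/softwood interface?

T ≈ 274 K

Thermal resistances in series:
R_inner film = 1/(h_i·A) = 1/(29.4×13.1) = 0.002596 K/W
R_cast iron = L/(kA) = 0.002/(46.8×13.1) = 3.262×10^-6 K/W
R_polyurethane foam = L/(kA) = 0.055/(0.0253×13.1) = 0.1659 K/W
R_softwood = L/(kA) = 0.195/(0.15×13.1) = 0.09924 K/W
R_total = 0.2678 K/W;  Q = ΔT/R_total = 35/0.2678 = 130.7 W
T_interface = T_inner − Q·ΣR(inner→interface) = 296 − 131×0.1685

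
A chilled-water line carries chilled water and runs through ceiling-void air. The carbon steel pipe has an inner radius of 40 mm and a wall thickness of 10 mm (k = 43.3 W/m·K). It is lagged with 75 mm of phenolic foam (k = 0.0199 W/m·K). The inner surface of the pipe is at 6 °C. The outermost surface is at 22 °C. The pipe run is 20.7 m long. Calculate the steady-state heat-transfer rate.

Q ≈ 45.2 W

Per-layer cylindrical resistances, series-summed:
R_carbon steel pipe wall = ln(50/40)/(2π×43.3×20.7) = 3.962×10^-5 K/W
R_phenolic foam = ln(125/50)/(2π×0.0199×20.7) = 0.354 K/W
R_total = 0.3541 K/W
Q = ΔT/R_total = 16/0.3541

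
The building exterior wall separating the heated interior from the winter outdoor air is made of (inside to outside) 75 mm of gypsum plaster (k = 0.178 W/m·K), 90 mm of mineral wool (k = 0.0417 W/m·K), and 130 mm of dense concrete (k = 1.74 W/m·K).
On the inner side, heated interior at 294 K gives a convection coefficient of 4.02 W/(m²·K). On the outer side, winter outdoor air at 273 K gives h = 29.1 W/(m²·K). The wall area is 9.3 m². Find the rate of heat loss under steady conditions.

Q ≈ 66.5 W

Model the wall as resistances in series:
R_inner film = 1/(h_i·A) = 1/(4.02×9.3) = 0.02675 K/W
R_gypsum plaster = L/(kA) = 0.075/(0.178×9.3) = 0.04531 K/W
R_mineral wool = L/(kA) = 0.09/(0.0417×9.3) = 0.2321 K/W
R_dense concrete = L/(kA) = 0.13/(1.74×9.3) = 0.008034 K/W
R_outer film = 1/(h_o·A) = 1/(29.1×9.3) = 0.003695 K/W
R_total = 0.3159 K/W
Q = ΔT / R_total = 21 / 0.3159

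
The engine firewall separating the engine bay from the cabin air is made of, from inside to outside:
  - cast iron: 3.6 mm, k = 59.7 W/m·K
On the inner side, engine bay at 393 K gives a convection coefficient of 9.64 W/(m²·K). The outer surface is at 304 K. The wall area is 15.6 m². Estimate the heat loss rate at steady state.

Series thermal resistances:
R_inner film = 1/(h_i·A) = 1/(9.64×15.6) = 0.00665 K/W
R_cast iron = L/(kA) = 0.0036/(59.7×15.6) = 3.865×10^-6 K/W
R_total = 0.006654 K/W
Q = ΔT / R_total = 89 / 0.006654

Q ≈ 13400 W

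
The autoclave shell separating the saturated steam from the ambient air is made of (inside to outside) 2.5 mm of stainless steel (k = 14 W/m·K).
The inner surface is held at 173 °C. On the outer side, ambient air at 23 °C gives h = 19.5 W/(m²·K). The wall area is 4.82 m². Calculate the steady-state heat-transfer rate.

Treating each layer as a thermal resistance in series:
R_stainless steel = L/(kA) = 0.0025/(14×4.82) = 3.705×10^-5 K/W
R_outer film = 1/(h_o·A) = 1/(19.5×4.82) = 0.01064 K/W
R_total = 0.01068 K/W
Q = ΔT / R_total = 150 / 0.01068

Q ≈ 14000 W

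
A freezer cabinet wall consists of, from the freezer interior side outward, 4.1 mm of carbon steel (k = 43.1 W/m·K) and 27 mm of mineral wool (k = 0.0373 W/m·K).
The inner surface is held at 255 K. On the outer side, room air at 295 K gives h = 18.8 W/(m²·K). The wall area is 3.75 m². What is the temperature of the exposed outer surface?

Treating each layer as a thermal resistance in series:
R_carbon steel = L/(kA) = 0.0041/(43.1×3.75) = 2.537×10^-5 K/W
R_mineral wool = L/(kA) = 0.027/(0.0373×3.75) = 0.193 K/W
R_outer film = 1/(h_o·A) = 1/(18.8×3.75) = 0.01418 K/W
R_total = 0.2072 K/W;  Q = ΔT/R_total = 40/0.2072 = 193 W
T_interface = T_inner + Q·ΣR(inner→interface) = 255 + 193×0.1931

T ≈ 292 K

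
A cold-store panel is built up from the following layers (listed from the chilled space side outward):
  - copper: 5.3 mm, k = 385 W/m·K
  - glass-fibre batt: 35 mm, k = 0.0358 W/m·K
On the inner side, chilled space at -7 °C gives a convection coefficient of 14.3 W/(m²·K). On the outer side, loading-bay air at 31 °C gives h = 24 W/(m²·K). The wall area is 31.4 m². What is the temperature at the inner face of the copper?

T ≈ -4.56 °C

Thermal resistances in series:
R_inner film = 1/(h_i·A) = 1/(14.3×31.4) = 0.002227 K/W
R_copper = L/(kA) = 0.0053/(385×31.4) = 4.384×10^-7 K/W
R_glass-fibre batt = L/(kA) = 0.035/(0.0358×31.4) = 0.03114 K/W
R_outer film = 1/(h_o·A) = 1/(24×31.4) = 0.001327 K/W
R_total = 0.03469 K/W;  Q = ΔT/R_total = 38/0.03469 = 1095 W
T_interface = T_inner + Q·ΣR(inner→interface) = -7 + 1100×0.002227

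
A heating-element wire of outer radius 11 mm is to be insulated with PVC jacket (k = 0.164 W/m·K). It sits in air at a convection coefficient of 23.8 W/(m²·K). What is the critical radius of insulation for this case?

r_cr ≈ 6.89 mm

For a cylinder r_cr = k/h = 0.164/23.8
r_cr = 6.89 mm; since the bare radius (11 mm) is above r_cr, any added insulation will reduce heat loss.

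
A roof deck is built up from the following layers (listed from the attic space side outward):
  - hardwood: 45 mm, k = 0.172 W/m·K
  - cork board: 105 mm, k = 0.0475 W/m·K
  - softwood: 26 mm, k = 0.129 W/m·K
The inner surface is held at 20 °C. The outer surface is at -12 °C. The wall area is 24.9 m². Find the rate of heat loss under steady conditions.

Q ≈ 298 W

Treating each layer as a thermal resistance in series:
R_hardwood = L/(kA) = 0.045/(0.172×24.9) = 0.01051 K/W
R_cork board = L/(kA) = 0.105/(0.0475×24.9) = 0.08878 K/W
R_softwood = L/(kA) = 0.026/(0.129×24.9) = 0.008094 K/W
R_total = 0.1074 K/W
Q = ΔT / R_total = 32 / 0.1074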